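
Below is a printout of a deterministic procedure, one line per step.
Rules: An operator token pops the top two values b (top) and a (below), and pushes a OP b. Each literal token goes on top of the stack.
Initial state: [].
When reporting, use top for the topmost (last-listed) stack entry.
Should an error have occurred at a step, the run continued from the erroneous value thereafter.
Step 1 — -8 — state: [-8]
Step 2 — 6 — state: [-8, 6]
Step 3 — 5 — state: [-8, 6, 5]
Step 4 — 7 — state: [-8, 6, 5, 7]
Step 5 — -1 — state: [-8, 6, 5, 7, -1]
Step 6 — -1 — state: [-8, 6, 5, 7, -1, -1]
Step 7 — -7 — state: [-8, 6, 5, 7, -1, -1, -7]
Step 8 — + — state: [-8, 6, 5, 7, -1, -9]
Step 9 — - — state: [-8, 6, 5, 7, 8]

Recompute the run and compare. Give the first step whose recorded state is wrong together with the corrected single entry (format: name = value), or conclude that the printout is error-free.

step 8, top = -8

step 1: push -8: top = -8 -> verified
step 2: push 6: top = 6 -> confirmed correct
step 3: push 5: top = 5 -> checks out
step 4: push 7: top = 7 -> confirmed correct
step 5: push -1: top = -1 -> confirmed correct
step 6: push -1: top = -1 -> same as recorded
step 7: push -7: top = -7 -> no discrepancy
step 8: -1 + -7 = -8 -> this is not what the printout shows
The earliest wrong entry is at step 8: it should read top = -8.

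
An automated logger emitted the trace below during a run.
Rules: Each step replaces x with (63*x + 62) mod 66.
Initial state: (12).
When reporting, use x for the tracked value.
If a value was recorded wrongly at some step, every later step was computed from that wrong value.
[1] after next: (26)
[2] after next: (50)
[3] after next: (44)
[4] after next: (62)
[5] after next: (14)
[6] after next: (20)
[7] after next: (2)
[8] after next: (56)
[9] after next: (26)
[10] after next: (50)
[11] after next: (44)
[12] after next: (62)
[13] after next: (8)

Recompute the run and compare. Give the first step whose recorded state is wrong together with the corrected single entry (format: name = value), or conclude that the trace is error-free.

step 5, x = 8

step 1: x = (63*12 + 62) mod 66 = 26 -> same as recorded
step 2: x = (63*26 + 62) mod 66 = 50 -> agrees with the trace
step 3: x = (63*50 + 62) mod 66 = 44 -> consistent with the trace
step 4: x = (63*44 + 62) mod 66 = 62 -> verified
step 5: x = (63*62 + 62) mod 66 = 8 -> the entry is off here
First incorrect step: 5; the correct value is x = 8.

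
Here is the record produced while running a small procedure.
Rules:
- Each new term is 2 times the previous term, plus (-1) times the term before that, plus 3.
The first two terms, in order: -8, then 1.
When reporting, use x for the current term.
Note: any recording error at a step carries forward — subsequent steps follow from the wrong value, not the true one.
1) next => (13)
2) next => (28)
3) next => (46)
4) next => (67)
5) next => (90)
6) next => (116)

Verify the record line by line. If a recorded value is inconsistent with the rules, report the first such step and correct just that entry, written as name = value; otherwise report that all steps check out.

step 5, x = 91

Recomputing the run from the initial state:
step 1: x = 13
step 2: x = 28
step 3: x = 46
step 4: x = 67
step 5: x = 91
step 6: x = 118
The first disagreement with the record is at step 5, where the value should be x = 91.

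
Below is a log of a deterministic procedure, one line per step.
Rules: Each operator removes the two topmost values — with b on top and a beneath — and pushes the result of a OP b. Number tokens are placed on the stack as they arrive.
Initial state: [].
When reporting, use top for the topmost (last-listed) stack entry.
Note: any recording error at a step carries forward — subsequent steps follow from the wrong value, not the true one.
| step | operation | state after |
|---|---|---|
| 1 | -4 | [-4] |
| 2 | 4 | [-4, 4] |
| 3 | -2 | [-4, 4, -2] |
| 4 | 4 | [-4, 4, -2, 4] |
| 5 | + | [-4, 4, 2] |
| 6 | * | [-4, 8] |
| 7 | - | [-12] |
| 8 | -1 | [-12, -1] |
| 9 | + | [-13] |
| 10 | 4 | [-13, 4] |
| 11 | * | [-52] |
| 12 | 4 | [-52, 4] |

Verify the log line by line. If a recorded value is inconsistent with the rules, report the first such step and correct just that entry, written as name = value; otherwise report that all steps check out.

no error

step 1: push -4: top = -4 -> consistent with the log
step 2: push 4: top = 4 -> checks out
step 3: push -2: top = -2 -> matches
step 4: push 4: top = 4 -> matches
step 5: -2 + 4 = 2 -> consistent with the log
step 6: 4 * 2 = 8 -> same as recorded
step 7: -4 - 8 = -12 -> agrees with the log
step 8: push -1: top = -1 -> checks out
step 9: -12 + -1 = -13 -> agrees with the log
step 10: push 4: top = 4 -> no discrepancy
step 11: -13 * 4 = -52 -> same as recorded
step 12: push 4: top = 4 -> confirmed correct
All entries verified; no error found.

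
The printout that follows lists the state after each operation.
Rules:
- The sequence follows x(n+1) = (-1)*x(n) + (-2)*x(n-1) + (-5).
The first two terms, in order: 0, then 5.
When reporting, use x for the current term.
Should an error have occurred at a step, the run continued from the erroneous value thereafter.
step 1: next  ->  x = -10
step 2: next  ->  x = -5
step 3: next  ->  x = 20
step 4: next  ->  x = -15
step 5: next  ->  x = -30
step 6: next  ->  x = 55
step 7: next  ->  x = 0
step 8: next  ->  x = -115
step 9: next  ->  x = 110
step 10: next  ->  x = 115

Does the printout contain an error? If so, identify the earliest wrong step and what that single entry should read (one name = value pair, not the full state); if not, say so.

no error

Step 1: x = -1*(5) + (-2)*(0) + (-5) = -10 — checks out.
Step 2: x = -1*(-10) + (-2)*(5) + (-5) = -5 — in agreement.
Step 3: x = -1*(-5) + (-2)*(-10) + (-5) = 20 — consistent with the printout.
Step 4: x = -1*(20) + (-2)*(-5) + (-5) = -15 — no discrepancy.
Step 5: x = -1*(-15) + (-2)*(20) + (-5) = -30 — matches.
Step 6: x = -1*(-30) + (-2)*(-15) + (-5) = 55 — verified.
Step 7: x = -1*(55) + (-2)*(-30) + (-5) = 0 — matches.
Step 8: x = -1*(0) + (-2)*(55) + (-5) = -115 — confirmed correct.
Step 9: x = -1*(-115) + (-2)*(0) + (-5) = 110 — confirmed correct.
Step 10: x = -1*(110) + (-2)*(-115) + (-5) = 115 — same as recorded.
All entries verified; no error found.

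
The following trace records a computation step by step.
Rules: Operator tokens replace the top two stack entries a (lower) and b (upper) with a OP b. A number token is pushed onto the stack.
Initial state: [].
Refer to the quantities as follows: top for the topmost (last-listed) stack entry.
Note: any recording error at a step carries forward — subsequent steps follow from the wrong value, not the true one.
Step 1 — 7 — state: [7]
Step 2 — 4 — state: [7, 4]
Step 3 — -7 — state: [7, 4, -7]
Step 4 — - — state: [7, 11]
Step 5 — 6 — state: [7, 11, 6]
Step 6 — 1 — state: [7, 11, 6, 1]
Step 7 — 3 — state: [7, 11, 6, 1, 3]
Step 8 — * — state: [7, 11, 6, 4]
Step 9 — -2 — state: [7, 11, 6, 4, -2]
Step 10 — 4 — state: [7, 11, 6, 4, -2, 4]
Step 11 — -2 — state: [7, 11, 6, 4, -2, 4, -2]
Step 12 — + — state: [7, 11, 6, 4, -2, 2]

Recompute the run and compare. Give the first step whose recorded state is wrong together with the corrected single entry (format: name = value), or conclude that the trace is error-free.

step 1: push 7: top = 7 -> in agreement
step 2: push 4: top = 4 -> agrees with the trace
step 3: push -7: top = -7 -> no discrepancy
step 4: 4 - -7 = 11 -> verified
step 5: push 6: top = 6 -> verified
step 6: push 1: top = 1 -> in agreement
step 7: push 3: top = 3 -> matches
step 8: 1 * 3 = 3 -> this is not what the trace shows
That makes step 8 the first incorrect line — top = 3 is what it should show.

step 8, top = 3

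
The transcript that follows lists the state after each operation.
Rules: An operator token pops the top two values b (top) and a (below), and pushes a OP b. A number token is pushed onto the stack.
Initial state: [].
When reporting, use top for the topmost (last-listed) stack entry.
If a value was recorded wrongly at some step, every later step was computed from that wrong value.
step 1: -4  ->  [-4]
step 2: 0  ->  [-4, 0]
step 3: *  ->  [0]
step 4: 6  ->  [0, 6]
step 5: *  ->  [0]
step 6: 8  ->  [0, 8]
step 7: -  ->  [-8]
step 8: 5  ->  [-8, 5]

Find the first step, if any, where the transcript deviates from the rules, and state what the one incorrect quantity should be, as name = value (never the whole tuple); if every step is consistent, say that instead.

no error

step 1: push -4: top = -4 -> confirmed correct
step 2: push 0: top = 0 -> checks out
step 3: -4 * 0 = 0 -> confirmed correct
step 4: push 6: top = 6 -> matches
step 5: 0 * 6 = 0 -> in agreement
step 6: push 8: top = 8 -> confirmed correct
step 7: 0 - 8 = -8 -> confirmed correct
step 8: push 5: top = 5 -> same as recorded
The recomputation confirms every line.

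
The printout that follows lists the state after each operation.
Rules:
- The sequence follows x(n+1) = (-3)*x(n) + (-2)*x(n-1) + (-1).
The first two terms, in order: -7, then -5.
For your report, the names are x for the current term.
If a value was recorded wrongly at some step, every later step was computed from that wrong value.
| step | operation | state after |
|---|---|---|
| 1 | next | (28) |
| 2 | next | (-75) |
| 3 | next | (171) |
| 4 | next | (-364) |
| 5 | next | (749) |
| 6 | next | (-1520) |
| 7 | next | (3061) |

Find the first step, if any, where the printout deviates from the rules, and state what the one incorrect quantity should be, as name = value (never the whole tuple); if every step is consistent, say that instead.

step 1: x = -3*(-5) + (-2)*(-7) + (-1) = 28 -> in agreement
step 2: x = -3*(28) + (-2)*(-5) + (-1) = -75 -> checks out
step 3: x = -3*(-75) + (-2)*(28) + (-1) = 168 -> first mismatch against the printout
First deviation found at step 3; the corrected entry is x = 168.

step 3, x = 168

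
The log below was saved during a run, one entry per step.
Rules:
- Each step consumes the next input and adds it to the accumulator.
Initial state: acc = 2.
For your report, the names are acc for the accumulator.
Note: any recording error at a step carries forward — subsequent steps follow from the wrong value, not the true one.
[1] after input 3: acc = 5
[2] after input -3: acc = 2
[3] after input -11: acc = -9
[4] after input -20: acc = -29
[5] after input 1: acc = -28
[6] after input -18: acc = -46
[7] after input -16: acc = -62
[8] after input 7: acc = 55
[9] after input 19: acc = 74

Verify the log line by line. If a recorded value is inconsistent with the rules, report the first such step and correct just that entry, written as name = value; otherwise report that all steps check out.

step 8, acc = -55

Recomputing the run from the initial state:
step 1: acc = 5
step 2: acc = 2
step 3: acc = -9
step 4: acc = -29
step 5: acc = -28
step 6: acc = -46
step 7: acc = -62
step 8: acc = -55
step 9: acc = -36
The first disagreement with the log is at step 8, where the value should be acc = -55.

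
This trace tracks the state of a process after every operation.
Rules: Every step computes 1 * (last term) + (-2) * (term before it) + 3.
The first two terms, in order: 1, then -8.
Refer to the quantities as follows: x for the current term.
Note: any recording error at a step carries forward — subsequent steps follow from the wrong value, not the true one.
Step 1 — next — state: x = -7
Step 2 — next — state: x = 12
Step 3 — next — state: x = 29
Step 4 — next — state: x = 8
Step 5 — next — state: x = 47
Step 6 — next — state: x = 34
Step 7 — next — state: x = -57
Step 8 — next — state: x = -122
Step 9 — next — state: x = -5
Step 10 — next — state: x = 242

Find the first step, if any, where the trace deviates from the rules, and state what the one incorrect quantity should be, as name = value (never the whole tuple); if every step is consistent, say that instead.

step 5, x = -47

Recomputing the run from the initial state:
step 1: x = -7
step 2: x = 12
step 3: x = 29
step 4: x = 8
step 5: x = -47
step 6: x = -60
step 7: x = 37
step 8: x = 160
step 9: x = 89
step 10: x = -228
The first disagreement with the trace is at step 5, where the value should be x = -47.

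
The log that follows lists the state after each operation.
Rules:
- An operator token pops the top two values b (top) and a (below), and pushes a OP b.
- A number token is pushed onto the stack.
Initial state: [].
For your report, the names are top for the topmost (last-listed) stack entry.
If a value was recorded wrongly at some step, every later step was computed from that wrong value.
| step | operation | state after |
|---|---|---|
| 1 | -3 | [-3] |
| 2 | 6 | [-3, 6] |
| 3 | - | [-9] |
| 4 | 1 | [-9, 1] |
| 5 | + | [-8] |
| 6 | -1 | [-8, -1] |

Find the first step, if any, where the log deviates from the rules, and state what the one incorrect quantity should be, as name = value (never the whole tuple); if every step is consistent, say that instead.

no error

Step 1: push -3: top = -3 — in agreement.
Step 2: push 6: top = 6 — checks out.
Step 3: -3 - 6 = -9 — checks out.
Step 4: push 1: top = 1 — same as recorded.
Step 5: -9 + 1 = -8 — agrees with the log.
Step 6: push -1: top = -1 — matches.
The whole run recomputes cleanly — no discrepancies.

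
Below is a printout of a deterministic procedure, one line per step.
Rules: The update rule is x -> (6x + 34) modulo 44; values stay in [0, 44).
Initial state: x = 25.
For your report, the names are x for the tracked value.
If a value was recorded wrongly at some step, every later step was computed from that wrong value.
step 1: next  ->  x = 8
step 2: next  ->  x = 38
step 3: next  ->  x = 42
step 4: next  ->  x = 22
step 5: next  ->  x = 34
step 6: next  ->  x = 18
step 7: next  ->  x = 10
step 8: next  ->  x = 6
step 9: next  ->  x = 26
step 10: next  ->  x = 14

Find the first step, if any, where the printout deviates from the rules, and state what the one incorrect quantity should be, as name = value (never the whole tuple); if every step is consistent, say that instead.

no error

Recomputing the run from the initial state:
step 1: x = 8
step 2: x = 38
step 3: x = 42
step 4: x = 22
step 5: x = 34
step 6: x = 18
step 7: x = 10
step 8: x = 6
step 9: x = 26
step 10: x = 14
This matches the printout at every step.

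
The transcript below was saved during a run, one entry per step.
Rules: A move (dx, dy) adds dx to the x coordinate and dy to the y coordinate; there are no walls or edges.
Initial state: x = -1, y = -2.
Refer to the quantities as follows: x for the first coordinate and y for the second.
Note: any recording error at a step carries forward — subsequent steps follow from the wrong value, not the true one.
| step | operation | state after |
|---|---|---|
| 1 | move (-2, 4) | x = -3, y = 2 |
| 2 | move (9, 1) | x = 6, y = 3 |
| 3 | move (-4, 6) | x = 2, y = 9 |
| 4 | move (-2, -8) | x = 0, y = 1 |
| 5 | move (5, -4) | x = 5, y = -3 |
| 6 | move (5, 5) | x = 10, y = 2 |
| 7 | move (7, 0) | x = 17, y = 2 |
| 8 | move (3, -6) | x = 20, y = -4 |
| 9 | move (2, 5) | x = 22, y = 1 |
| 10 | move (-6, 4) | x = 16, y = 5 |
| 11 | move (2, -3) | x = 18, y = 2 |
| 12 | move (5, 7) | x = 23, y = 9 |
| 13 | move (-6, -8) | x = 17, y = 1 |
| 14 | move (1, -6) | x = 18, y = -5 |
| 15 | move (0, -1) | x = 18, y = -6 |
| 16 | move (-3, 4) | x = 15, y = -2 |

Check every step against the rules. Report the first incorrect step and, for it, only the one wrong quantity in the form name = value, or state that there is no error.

Step 1: x = -1 + (-2) = -3, y = -2 + (4) = 2 — agrees with the transcript.
Step 2: x = -3 + (9) = 6, y = 2 + (1) = 3 — matches.
Step 3: x = 6 + (-4) = 2, y = 3 + (6) = 9 — verified.
Step 4: x = 2 + (-2) = 0, y = 9 + (-8) = 1 — in agreement.
Step 5: x = 0 + (5) = 5, y = 1 + (-4) = -3 — verified.
Step 6: x = 5 + (5) = 10, y = -3 + (5) = 2 — same as recorded.
Step 7: x = 10 + (7) = 17, y = 2 + (0) = 2 — same as recorded.
Step 8: x = 17 + (3) = 20, y = 2 + (-6) = -4 — same as recorded.
Step 9: x = 20 + (2) = 22, y = -4 + (5) = 1 — same as recorded.
Step 10: x = 22 + (-6) = 16, y = 1 + (4) = 5 — confirmed correct.
Step 11: x = 16 + (2) = 18, y = 5 + (-3) = 2 — verified.
Step 12: x = 18 + (5) = 23, y = 2 + (7) = 9 — confirmed correct.
Step 13: x = 23 + (-6) = 17, y = 9 + (-8) = 1 — matches.
Step 14: x = 17 + (1) = 18, y = 1 + (-6) = -5 — same as recorded.
Step 15: x = 18 + (0) = 18, y = -5 + (-1) = -6 — matches.
Step 16: x = 18 + (-3) = 15, y = -6 + (4) = -2 — verified.
Every step is consistent.

no error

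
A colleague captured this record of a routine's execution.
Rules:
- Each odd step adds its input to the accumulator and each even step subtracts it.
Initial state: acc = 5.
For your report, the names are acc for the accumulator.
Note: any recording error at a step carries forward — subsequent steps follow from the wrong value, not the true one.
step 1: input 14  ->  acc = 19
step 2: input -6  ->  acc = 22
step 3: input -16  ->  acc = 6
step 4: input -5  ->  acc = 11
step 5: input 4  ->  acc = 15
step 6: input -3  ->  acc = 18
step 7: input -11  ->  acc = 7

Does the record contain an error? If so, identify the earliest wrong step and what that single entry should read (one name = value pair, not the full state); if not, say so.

step 2, acc = 25

1. acc = 5 + 14 = 19 (matches)
2. acc = 19 - -6 = 25 (the record disagrees here)
First incorrect step: 2; the correct value is acc = 25.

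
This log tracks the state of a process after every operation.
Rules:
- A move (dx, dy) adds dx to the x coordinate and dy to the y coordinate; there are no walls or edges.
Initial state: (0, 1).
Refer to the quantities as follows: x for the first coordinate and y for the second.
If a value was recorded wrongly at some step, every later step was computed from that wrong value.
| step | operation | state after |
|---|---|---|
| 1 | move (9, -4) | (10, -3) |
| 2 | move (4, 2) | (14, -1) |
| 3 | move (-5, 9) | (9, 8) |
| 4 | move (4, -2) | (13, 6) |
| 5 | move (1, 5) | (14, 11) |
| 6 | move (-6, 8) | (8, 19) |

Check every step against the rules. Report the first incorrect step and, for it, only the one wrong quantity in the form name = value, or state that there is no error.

step 1, x = 9

1. x = 0 + (9) = 9, y = 1 + (-4) = -3 (the log disagrees here)
The earliest wrong entry is at step 1: it should read x = 9.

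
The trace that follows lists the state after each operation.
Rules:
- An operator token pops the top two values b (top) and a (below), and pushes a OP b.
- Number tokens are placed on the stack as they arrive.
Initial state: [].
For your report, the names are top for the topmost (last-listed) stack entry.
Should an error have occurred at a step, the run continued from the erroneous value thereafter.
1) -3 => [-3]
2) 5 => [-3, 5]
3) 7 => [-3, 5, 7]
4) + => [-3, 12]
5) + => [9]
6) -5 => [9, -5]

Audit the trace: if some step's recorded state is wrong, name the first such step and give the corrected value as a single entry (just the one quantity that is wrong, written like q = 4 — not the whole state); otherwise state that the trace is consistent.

step 1: push -3: top = -3 -> agrees with the trace
step 2: push 5: top = 5 -> checks out
step 3: push 7: top = 7 -> checks out
step 4: 5 + 7 = 12 -> matches
step 5: -3 + 12 = 9 -> same as recorded
step 6: push -5: top = -5 -> no discrepancy
The recomputation confirms every line.

no error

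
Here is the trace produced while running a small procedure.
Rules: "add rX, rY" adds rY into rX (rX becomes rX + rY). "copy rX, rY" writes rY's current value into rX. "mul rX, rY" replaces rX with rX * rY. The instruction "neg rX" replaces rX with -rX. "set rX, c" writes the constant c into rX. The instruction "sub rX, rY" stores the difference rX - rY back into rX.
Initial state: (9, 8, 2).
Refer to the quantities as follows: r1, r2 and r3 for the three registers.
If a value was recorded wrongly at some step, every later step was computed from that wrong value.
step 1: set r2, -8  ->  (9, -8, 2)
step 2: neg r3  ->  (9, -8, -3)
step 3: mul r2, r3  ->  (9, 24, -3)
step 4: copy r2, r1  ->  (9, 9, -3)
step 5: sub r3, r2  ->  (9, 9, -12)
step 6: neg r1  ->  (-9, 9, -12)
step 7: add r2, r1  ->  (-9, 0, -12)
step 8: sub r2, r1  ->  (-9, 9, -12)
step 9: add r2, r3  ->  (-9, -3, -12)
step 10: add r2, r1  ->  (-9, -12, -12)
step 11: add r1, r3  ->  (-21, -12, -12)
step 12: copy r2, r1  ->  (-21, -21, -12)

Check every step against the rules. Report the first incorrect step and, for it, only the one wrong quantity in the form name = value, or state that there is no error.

1. r2 = -8 (confirmed correct)
2. r3 = -(2) = -2 (first mismatch against the trace)
Conclusion: step 2 carries the first error; the entry should be r3 = -2.

step 2, r3 = -2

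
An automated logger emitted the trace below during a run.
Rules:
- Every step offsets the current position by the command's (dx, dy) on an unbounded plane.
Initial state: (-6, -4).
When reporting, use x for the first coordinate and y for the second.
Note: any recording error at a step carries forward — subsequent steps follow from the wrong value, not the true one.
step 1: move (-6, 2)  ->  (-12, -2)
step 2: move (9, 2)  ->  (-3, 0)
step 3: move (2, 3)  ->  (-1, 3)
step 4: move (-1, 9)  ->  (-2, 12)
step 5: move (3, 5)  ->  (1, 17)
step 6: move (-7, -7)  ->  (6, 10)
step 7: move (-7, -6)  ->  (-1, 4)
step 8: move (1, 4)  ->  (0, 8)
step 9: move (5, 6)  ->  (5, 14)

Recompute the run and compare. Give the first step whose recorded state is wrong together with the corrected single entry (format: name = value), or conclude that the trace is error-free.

Recomputing the run from the initial state:
step 1: x = -12, y = -2
step 2: x = -3, y = 0
step 3: x = -1, y = 3
step 4: x = -2, y = 12
step 5: x = 1, y = 17
step 6: x = -6, y = 10
step 7: x = -13, y = 4
step 8: x = -12, y = 8
step 9: x = -7, y = 14
The first disagreement with the trace is at step 6, where the value should be x = -6.

step 6, x = -6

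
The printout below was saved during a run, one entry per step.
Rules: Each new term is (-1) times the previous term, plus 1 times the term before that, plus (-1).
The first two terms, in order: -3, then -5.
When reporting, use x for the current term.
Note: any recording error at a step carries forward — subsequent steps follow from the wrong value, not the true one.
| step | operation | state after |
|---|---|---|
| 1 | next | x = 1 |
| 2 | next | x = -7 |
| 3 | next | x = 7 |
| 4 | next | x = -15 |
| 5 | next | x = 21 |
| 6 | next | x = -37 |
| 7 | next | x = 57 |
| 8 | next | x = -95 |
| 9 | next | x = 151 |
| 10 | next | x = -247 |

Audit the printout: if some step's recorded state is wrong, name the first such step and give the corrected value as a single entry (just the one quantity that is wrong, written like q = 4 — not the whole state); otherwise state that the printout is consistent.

Step 1: x = -1*(-5) + (1)*(-3) + (-1) = 1 — same as recorded.
Step 2: x = -1*(1) + (1)*(-5) + (-1) = -7 — no discrepancy.
Step 3: x = -1*(-7) + (1)*(1) + (-1) = 7 — no discrepancy.
Step 4: x = -1*(7) + (1)*(-7) + (-1) = -15 — consistent with the printout.
Step 5: x = -1*(-15) + (1)*(7) + (-1) = 21 — verified.
Step 6: x = -1*(21) + (1)*(-15) + (-1) = -37 — matches.
Step 7: x = -1*(-37) + (1)*(21) + (-1) = 57 — no discrepancy.
Step 8: x = -1*(57) + (1)*(-37) + (-1) = -95 — agrees with the printout.
Step 9: x = -1*(-95) + (1)*(57) + (-1) = 151 — confirmed correct.
Step 10: x = -1*(151) + (1)*(-95) + (-1) = -247 — confirmed correct.
All steps check out; nothing to correct.

no error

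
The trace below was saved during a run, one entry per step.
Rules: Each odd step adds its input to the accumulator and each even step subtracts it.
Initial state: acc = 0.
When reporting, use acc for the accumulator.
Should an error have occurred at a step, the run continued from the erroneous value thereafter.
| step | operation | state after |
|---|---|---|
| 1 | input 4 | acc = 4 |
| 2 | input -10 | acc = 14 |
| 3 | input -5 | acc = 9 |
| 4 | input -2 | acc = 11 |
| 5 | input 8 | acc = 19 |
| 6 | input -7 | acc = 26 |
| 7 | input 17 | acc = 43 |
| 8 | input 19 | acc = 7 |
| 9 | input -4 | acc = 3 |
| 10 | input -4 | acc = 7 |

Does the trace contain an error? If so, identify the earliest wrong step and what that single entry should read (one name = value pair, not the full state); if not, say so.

Step 1: acc = 0 + 4 = 4 — exactly as logged.
Step 2: acc = 4 - -10 = 14 — same as recorded.
Step 3: acc = 14 + -5 = 9 — consistent with the trace.
Step 4: acc = 9 - -2 = 11 — in agreement.
Step 5: acc = 11 + 8 = 19 — verified.
Step 6: acc = 19 - -7 = 26 — agrees with the trace.
Step 7: acc = 26 + 17 = 43 — verified.
Step 8: acc = 43 - 19 = 24 — this is not what the trace shows.
The earliest wrong entry is at step 8: it should read acc = 24.

step 8, acc = 24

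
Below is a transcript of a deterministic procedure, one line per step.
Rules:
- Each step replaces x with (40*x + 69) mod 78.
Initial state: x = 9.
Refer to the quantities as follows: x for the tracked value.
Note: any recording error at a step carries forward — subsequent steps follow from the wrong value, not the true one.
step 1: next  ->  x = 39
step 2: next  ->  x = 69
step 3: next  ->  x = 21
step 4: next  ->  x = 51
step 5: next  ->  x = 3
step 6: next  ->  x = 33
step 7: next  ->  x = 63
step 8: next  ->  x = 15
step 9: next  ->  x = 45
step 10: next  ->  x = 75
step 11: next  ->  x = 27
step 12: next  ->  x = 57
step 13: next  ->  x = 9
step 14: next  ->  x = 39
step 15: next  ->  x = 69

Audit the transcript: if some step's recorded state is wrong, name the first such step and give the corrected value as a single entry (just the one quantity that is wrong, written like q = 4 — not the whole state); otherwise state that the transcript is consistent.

no error

1. x = (40*9 + 69) mod 78 = 39 (matches)
2. x = (40*39 + 69) mod 78 = 69 (consistent with the transcript)
3. x = (40*69 + 69) mod 78 = 21 (in agreement)
4. x = (40*21 + 69) mod 78 = 51 (same as recorded)
5. x = (40*51 + 69) mod 78 = 3 (checks out)
6. x = (40*3 + 69) mod 78 = 33 (agrees with the transcript)
7. x = (40*33 + 69) mod 78 = 63 (verified)
8. x = (40*63 + 69) mod 78 = 15 (checks out)
9. x = (40*15 + 69) mod 78 = 45 (agrees with the transcript)
10. x = (40*45 + 69) mod 78 = 75 (consistent with the transcript)
11. x = (40*75 + 69) mod 78 = 27 (consistent with the transcript)
12. x = (40*27 + 69) mod 78 = 57 (confirmed correct)
13. x = (40*57 + 69) mod 78 = 9 (same as recorded)
14. x = (40*9 + 69) mod 78 = 39 (agrees with the transcript)
15. x = (40*39 + 69) mod 78 = 69 (consistent with the transcript)
Nothing is out of place; the run is error-free.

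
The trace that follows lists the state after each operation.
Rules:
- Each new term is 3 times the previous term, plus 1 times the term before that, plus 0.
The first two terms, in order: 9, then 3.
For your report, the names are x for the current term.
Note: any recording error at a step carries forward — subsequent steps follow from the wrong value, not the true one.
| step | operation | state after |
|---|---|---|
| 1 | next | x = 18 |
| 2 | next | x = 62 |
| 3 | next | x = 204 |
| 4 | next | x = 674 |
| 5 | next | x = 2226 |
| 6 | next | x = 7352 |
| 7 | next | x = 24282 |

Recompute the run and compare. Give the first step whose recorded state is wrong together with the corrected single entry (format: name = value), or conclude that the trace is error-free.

step 2, x = 57

1. x = 3*(3) + (1)*(9) + (0) = 18 (verified)
2. x = 3*(18) + (1)*(3) + (0) = 57 (first mismatch against the trace)
Step 2 is the first one off; corrected, x = 57.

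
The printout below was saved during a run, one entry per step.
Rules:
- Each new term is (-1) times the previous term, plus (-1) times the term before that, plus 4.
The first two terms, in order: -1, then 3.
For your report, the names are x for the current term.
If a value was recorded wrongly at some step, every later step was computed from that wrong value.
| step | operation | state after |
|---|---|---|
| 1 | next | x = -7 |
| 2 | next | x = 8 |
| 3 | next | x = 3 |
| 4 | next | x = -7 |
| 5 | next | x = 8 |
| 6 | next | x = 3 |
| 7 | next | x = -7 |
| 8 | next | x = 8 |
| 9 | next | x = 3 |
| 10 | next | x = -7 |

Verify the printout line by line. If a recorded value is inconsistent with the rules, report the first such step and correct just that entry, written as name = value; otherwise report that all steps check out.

Recomputing the run from the initial state:
step 1: x = 2
step 2: x = -1
step 3: x = 3
step 4: x = 2
step 5: x = -1
step 6: x = 3
step 7: x = 2
step 8: x = -1
step 9: x = 3
step 10: x = 2
The first disagreement with the printout is at step 1, where the value should be x = 2.

step 1, x = 2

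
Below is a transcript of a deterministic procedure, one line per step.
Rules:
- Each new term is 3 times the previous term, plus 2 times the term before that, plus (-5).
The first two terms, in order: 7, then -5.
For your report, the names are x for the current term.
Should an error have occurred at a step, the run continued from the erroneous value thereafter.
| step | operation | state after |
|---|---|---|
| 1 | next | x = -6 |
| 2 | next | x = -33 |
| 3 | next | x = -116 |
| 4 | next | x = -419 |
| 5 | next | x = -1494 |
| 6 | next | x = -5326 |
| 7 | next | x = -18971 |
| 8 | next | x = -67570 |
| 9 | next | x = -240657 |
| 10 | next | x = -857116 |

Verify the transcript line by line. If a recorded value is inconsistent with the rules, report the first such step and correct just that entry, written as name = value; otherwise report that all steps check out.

step 6, x = -5325

Recomputing the run from the initial state:
step 1: x = -6
step 2: x = -33
step 3: x = -116
step 4: x = -419
step 5: x = -1494
step 6: x = -5325
step 7: x = -18968
step 8: x = -67559
step 9: x = -240618
step 10: x = -856977
The first disagreement with the transcript is at step 6, where the value should be x = -5325.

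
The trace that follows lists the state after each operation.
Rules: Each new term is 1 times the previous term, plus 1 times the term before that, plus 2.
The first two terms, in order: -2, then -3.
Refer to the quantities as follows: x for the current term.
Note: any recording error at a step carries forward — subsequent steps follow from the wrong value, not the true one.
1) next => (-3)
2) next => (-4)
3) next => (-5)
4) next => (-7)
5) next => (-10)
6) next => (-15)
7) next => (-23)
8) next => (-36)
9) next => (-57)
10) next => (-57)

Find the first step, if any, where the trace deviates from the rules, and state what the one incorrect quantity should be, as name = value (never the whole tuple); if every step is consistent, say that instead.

1. x = 1*(-3) + (1)*(-2) + (2) = -3 (no discrepancy)
2. x = 1*(-3) + (1)*(-3) + (2) = -4 (consistent with the trace)
3. x = 1*(-4) + (1)*(-3) + (2) = -5 (agrees with the trace)
4. x = 1*(-5) + (1)*(-4) + (2) = -7 (exactly as logged)
5. x = 1*(-7) + (1)*(-5) + (2) = -10 (exactly as logged)
6. x = 1*(-10) + (1)*(-7) + (2) = -15 (exactly as logged)
7. x = 1*(-15) + (1)*(-10) + (2) = -23 (no discrepancy)
8. x = 1*(-23) + (1)*(-15) + (2) = -36 (consistent with the trace)
9. x = 1*(-36) + (1)*(-23) + (2) = -57 (verified)
10. x = 1*(-57) + (1)*(-36) + (2) = -91 (first mismatch against the trace)
That makes step 10 the first incorrect line — x = -91 is what it should show.

step 10, x = -91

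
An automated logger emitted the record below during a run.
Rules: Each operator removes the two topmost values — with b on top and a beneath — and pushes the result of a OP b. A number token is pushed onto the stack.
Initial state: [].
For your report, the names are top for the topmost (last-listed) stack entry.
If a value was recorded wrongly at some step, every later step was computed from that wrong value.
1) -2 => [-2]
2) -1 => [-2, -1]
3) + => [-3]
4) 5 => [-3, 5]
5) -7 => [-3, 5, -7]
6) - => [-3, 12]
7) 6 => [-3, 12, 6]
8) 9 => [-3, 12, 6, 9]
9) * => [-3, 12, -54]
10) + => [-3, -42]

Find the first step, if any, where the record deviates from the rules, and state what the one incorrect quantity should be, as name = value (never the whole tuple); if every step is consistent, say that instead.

step 1: push -2: top = -2 -> consistent with the record
step 2: push -1: top = -1 -> matches
step 3: -2 + -1 = -3 -> verified
step 4: push 5: top = 5 -> checks out
step 5: push -7: top = -7 -> in agreement
step 6: 5 - -7 = 12 -> exactly as logged
step 7: push 6: top = 6 -> matches
step 8: push 9: top = 9 -> no discrepancy
step 9: 6 * 9 = 54 -> the record disagrees here
First deviation found at step 9; the corrected entry is top = 54.

step 9, top = 54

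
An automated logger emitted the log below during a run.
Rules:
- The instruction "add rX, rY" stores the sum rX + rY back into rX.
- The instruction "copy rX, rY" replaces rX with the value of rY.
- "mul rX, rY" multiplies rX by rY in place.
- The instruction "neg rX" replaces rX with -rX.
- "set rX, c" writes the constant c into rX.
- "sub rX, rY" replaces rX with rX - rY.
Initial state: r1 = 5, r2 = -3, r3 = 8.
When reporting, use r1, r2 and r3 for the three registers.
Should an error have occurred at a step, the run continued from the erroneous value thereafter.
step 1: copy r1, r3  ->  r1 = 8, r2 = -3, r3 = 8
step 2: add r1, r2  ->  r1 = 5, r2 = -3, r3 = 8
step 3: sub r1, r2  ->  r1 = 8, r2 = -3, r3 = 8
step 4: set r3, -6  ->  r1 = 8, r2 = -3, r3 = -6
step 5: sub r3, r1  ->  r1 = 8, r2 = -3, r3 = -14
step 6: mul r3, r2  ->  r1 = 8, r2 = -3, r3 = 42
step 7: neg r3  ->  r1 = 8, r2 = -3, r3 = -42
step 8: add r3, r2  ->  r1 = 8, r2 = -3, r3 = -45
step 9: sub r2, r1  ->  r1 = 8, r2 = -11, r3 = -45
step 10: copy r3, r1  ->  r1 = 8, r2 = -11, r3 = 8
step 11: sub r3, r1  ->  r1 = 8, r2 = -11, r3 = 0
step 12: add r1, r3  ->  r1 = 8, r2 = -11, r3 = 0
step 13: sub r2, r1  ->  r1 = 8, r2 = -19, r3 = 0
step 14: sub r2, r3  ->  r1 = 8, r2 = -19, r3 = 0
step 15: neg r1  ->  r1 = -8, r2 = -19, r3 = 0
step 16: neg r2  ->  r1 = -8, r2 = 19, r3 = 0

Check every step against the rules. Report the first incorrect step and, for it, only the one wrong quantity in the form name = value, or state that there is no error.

no error

Recomputing the run from the initial state:
step 1: r1 = 8, r2 = -3, r3 = 8
step 2: r1 = 5, r2 = -3, r3 = 8
step 3: r1 = 8, r2 = -3, r3 = 8
step 4: r1 = 8, r2 = -3, r3 = -6
step 5: r1 = 8, r2 = -3, r3 = -14
step 6: r1 = 8, r2 = -3, r3 = 42
step 7: r1 = 8, r2 = -3, r3 = -42
step 8: r1 = 8, r2 = -3, r3 = -45
step 9: r1 = 8, r2 = -11, r3 = -45
step 10: r1 = 8, r2 = -11, r3 = 8
step 11: r1 = 8, r2 = -11, r3 = 0
step 12: r1 = 8, r2 = -11, r3 = 0
step 13: r1 = 8, r2 = -19, r3 = 0
step 14: r1 = 8, r2 = -19, r3 = 0
step 15: r1 = -8, r2 = -19, r3 = 0
step 16: r1 = -8, r2 = 19, r3 = 0
This matches the log at every step.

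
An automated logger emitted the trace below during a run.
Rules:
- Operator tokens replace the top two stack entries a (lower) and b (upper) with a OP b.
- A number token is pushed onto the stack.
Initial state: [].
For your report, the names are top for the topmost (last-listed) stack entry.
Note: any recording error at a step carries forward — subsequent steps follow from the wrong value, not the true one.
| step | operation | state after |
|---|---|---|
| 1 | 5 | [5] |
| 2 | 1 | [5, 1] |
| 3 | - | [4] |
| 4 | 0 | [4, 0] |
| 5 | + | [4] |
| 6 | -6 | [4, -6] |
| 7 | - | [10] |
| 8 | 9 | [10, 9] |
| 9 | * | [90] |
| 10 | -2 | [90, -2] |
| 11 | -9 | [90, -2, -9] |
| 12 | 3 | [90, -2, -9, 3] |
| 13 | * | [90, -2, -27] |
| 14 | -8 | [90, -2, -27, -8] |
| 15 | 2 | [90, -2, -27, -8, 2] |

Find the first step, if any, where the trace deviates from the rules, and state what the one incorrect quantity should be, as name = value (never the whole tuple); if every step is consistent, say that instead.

no error

step 1: push 5: top = 5 -> checks out
step 2: push 1: top = 1 -> consistent with the trace
step 3: 5 - 1 = 4 -> matches
step 4: push 0: top = 0 -> consistent with the trace
step 5: 4 + 0 = 4 -> confirmed correct
step 6: push -6: top = -6 -> in agreement
step 7: 4 - -6 = 10 -> exactly as logged
step 8: push 9: top = 9 -> in agreement
step 9: 10 * 9 = 90 -> matches
step 10: push -2: top = -2 -> verified
step 11: push -9: top = -9 -> verified
step 12: push 3: top = 3 -> same as recorded
step 13: -9 * 3 = -27 -> verified
step 14: push -8: top = -8 -> verified
step 15: push 2: top = 2 -> exactly as logged
The recomputation confirms every line.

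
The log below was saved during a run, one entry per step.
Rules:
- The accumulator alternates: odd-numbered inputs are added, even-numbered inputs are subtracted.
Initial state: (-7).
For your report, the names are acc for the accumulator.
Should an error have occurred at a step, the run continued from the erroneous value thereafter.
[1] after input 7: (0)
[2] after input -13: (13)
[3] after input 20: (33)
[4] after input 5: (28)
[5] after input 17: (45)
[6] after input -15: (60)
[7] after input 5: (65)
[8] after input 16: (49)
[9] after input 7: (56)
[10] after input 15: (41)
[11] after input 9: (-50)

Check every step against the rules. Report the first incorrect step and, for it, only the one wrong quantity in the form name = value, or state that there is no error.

step 11, acc = 50

Recomputing the run from the initial state:
step 1: acc = 0
step 2: acc = 13
step 3: acc = 33
step 4: acc = 28
step 5: acc = 45
step 6: acc = 60
step 7: acc = 65
step 8: acc = 49
step 9: acc = 56
step 10: acc = 41
step 11: acc = 50
The first disagreement with the log is at step 11, where the value should be acc = 50.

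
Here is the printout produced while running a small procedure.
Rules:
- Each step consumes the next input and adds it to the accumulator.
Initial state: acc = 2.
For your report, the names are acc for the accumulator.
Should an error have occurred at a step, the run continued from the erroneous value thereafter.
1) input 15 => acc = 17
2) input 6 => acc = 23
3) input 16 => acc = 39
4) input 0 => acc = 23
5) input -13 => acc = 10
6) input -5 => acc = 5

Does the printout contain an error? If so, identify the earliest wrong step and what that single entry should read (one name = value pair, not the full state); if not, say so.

1. acc = 2 + 15 = 17 (no discrepancy)
2. acc = 17 + 6 = 23 (consistent with the printout)
3. acc = 23 + 16 = 39 (consistent with the printout)
4. acc = 39 + 0 = 39 (this is not what the printout shows)
Step 4 is the first one off; corrected, acc = 39.

step 4, acc = 39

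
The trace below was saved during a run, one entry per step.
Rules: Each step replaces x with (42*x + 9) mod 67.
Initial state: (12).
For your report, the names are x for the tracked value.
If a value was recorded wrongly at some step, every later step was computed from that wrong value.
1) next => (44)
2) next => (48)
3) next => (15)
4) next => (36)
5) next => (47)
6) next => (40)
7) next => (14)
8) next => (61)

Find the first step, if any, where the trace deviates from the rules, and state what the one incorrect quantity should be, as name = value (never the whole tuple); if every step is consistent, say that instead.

step 1: x = (42*12 + 9) mod 67 = 44 -> confirmed correct
step 2: x = (42*44 + 9) mod 67 = 48 -> checks out
step 3: x = (42*48 + 9) mod 67 = 15 -> checks out
step 4: x = (42*15 + 9) mod 67 = 36 -> agrees with the trace
step 5: x = (42*36 + 9) mod 67 = 47 -> checks out
step 6: x = (42*47 + 9) mod 67 = 40 -> consistent with the trace
step 7: x = (42*40 + 9) mod 67 = 14 -> exactly as logged
step 8: x = (42*14 + 9) mod 67 = 61 -> exactly as logged
Nothing is out of place; the run is error-free.

no error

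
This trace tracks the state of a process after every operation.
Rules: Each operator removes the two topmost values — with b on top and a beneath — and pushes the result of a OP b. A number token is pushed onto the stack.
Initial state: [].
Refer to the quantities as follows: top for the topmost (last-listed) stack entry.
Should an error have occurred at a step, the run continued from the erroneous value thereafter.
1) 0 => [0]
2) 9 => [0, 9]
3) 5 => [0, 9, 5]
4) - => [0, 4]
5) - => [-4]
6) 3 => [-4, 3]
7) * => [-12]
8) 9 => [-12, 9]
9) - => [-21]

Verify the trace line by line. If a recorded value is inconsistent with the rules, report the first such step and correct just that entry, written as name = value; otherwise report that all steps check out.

1. push 0: top = 0 (matches)
2. push 9: top = 9 (confirmed correct)
3. push 5: top = 5 (exactly as logged)
4. 9 - 5 = 4 (same as recorded)
5. 0 - 4 = -4 (matches)
6. push 3: top = 3 (in agreement)
7. -4 * 3 = -12 (agrees with the trace)
8. push 9: top = 9 (matches)
9. -12 - 9 = -21 (checks out)
All entries verified; no error found.

no error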